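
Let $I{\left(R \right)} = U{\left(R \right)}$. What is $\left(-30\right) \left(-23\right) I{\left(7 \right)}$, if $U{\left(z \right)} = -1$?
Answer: $-690$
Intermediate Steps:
$I{\left(R \right)} = -1$
$\left(-30\right) \left(-23\right) I{\left(7 \right)} = \left(-30\right) \left(-23\right) \left(-1\right) = 690 \left(-1\right) = -690$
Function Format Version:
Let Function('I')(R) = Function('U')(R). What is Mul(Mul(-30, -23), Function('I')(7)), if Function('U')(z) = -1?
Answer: -690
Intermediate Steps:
Function('I')(R) = -1
Mul(Mul(-30, -23), Function('I')(7)) = Mul(Mul(-30, -23), -1) = Mul(690, -1) = -690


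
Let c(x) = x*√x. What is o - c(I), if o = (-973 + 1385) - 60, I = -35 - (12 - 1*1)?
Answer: 352 + 46*I*√46 ≈ 352.0 + 311.99*I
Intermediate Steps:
I = -46 (I = -35 - (12 - 1) = -35 - 1*11 = -35 - 11 = -46)
c(x) = x^(3/2)
o = 352 (o = 412 - 60 = 352)
o - c(I) = 352 - (-46)^(3/2) = 352 - (-46)*I*√46 = 352 + 46*I*√46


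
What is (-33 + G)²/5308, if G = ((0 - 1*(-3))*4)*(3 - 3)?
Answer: 1089/5308 ≈ 0.20516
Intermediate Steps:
G = 0 (G = ((0 + 3)*4)*0 = (3*4)*0 = 12*0 = 0)
(-33 + G)²/5308 = (-33 + 0)²/5308 = (-33)²*(1/5308) = 1089*(1/5308) = 1089/5308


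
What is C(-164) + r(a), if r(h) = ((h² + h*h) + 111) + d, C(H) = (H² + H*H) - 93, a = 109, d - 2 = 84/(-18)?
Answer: 232708/3 ≈ 77569.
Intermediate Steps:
d = -8/3 (d = 2 + 84/(-18) = 2 + 84*(-1/18) = 2 - 14/3 = -8/3 ≈ -2.6667)
C(H) = -93 + 2*H² (C(H) = (H² + H²) - 93 = 2*H² - 93 = -93 + 2*H²)
r(h) = 325/3 + 2*h² (r(h) = ((h² + h*h) + 111) - 8/3 = ((h² + h²) + 111) - 8/3 = (2*h² + 111) - 8/3 = (111 + 2*h²) - 8/3 = 325/3 + 2*h²)
C(-164) + r(a) = (-93 + 2*(-164)²) + (325/3 + 2*109²) = (-93 + 2*26896) + (325/3 + 2*11881) = (-93 + 53792) + (325/3 + 23762) = 53699 + 71611/3 = 232708/3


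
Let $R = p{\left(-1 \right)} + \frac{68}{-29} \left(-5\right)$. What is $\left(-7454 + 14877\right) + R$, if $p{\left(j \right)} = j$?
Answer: $\frac{215578}{29} \approx 7433.7$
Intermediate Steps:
$R = \frac{311}{29}$ ($R = -1 + \frac{68}{-29} \left(-5\right) = -1 + 68 \left(- \frac{1}{29}\right) \left(-5\right) = -1 - - \frac{340}{29} = -1 + \frac{340}{29} = \frac{311}{29} \approx 10.724$)
$\left(-7454 + 14877\right) + R = \left(-7454 + 14877\right) + \frac{311}{29} = 7423 + \frac{311}{29} = \frac{215578}{29}$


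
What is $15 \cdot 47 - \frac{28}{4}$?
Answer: $698$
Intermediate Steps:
$15 \cdot 47 - \frac{28}{4} = 705 - 7 = 698$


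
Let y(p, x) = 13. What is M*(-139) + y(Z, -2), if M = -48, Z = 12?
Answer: 6685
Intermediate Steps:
M*(-139) + y(Z, -2) = -48*(-139) + 13 = 6672 + 13 = 6685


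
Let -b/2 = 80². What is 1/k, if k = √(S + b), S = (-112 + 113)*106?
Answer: -I*√12694/12694 ≈ -0.0088757*I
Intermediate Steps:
b = -12800 (b = -2*80² = -2*6400 = -12800)
S = 106 (S = 1*106 = 106)
k = I*√12694 (k = √(106 - 12800) = √(-12694) = I*√12694 ≈ 112.67*I)
1/k = 1/(I*√12694) = -I*√12694/12694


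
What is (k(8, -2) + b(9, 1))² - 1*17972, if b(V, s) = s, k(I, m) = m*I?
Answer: -17747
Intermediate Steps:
k(I, m) = I*m
(k(8, -2) + b(9, 1))² - 1*17972 = (8*(-2) + 1)² - 1*17972 = (-16 + 1)² - 17972 = (-15)² - 17972 = 225 - 17972 = -17747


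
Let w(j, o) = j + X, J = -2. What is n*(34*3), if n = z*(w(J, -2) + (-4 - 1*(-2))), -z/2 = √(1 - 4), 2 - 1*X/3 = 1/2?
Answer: -102*I*√3 ≈ -176.67*I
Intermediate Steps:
X = 9/2 (X = 6 - 3/2 = 9/2 ≈ 4.5000)
w(j, o) = 9/2 + j (w(j, o) = j + 9/2 = 9/2 + j)
z = -2*I*√3 (z = -2*√(1 - 4) = -2*I*√3 ≈ -3.4641*I)
n = -I*√3 (n = (-2*I*√3)*((9/2 - 2) + (-4 - 1*(-2))) = (-2*I*√3)*(5/2 + (-4 + 2)) = (-2*I*√3)*(5/2 - 2) = -2*I*√3*(½) = -I*√3 ≈ -1.732*I)
n*(34*3) = (-I*√3)*(34*3) = -I*√3*102 = -102*I*√3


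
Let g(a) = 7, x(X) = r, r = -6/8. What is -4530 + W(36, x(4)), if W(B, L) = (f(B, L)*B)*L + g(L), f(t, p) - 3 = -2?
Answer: -4550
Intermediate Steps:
r = -¾ (r = -6*⅛ = -¾ ≈ -0.75000)
f(t, p) = 1 (f(t, p) = 3 - 2 = 1)
x(X) = -¾
W(B, L) = 7 + B*L (W(B, L) = (1*B)*L + 7 = B*L + 7 = 7 + B*L)
-4530 + W(36, x(4)) = -4530 + (7 + 36*(-¾)) = -4530 + (7 - 27) = -4530 - 20 = -4550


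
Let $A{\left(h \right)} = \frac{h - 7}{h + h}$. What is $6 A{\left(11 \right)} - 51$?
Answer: $- \frac{549}{11} \approx -49.909$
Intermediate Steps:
$A{\left(h \right)} = \frac{-7 + h}{2 h}$
$6 A{\left(11 \right)} - 51 = 6 \frac{-7 + 11}{2 \cdot 11} - 51 = 6 \cdot \frac{1}{2} \cdot \frac{1}{11} \cdot 4 - 51 = 6 \cdot \frac{2}{11} - 51 = \frac{12}{11} - 51 = - \frac{549}{11}$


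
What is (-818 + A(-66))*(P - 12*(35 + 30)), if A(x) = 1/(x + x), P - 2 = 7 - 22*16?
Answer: 121258171/132 ≈ 9.1862e+5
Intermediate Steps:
P = -343 (P = 2 + (7 - 22*16) = 2 + (7 - 352) = 2 - 345 = -343)
A(x) = 1/(2*x)
(-818 + A(-66))*(P - 12*(35 + 30)) = (-818 + (1/2)/(-66))*(-343 - 12*(35 + 30)) = (-818 + (1/2)*(-1/66))*(-343 - 12*65) = (-818 - 1/132)*(-343 - 780) = -107977/132*(-1123) = 121258171/132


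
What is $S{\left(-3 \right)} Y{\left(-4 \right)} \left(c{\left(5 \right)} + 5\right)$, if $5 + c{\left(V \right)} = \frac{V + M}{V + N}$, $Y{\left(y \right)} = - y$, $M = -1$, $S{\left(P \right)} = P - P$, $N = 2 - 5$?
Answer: $0$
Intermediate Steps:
$N = -3$ ($N = 2 - 5 = -3$)
$S{\left(P \right)} = 0$
$c{\left(V \right)} = -5 + \frac{-1 + V}{-3 + V}$ ($c{\left(V \right)} = -5 + \frac{V - 1}{V - 3} = -5 + \frac{-1 + V}{-3 + V}$)
$S{\left(-3 \right)} Y{\left(-4 \right)} \left(c{\left(5 \right)} + 5\right) = 0 \left(\left(-1\right) \left(-4\right)\right) \left(\frac{2 \left(7 - 10\right)}{-3 + 5} + 5\right) = 0 \cdot 4 \left(\frac{2 \left(7 - 10\right)}{2} + 5\right) = 0 \left(2 \cdot \frac{1}{2} \left(-3\right) + 5\right) = 0 \left(-3 + 5\right) = 0 \cdot 2 = 0$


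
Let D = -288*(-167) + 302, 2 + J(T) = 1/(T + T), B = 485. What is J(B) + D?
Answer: 46944121/970 ≈ 48396.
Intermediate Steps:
J(T) = -2 + 1/(2*T) (J(T) = -2 + 1/(T + T) = -2 + 1/(2*T))
D = 48398 (D = 48096 + 302 = 48398)
J(B) + D = (-2 + (½)/485) + 48398 = (-2 + (½)*(1/485)) + 48398 = (-2 + 1/970) + 48398 = -1939/970 + 48398 = 46944121/970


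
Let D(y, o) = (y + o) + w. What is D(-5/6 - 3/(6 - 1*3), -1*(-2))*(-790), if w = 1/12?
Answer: -395/2 ≈ -197.50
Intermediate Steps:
w = 1/12 ≈ 0.083333
D(y, o) = 1/12 + o + y (D(y, o) = (y + o) + 1/12 = (o + y) + 1/12 = 1/12 + o + y)
D(-5/6 - 3/(6 - 1*3), -1*(-2))*(-790) = (1/12 - 1*(-2) + (-5/6 - 3/(6 - 1*3)))*(-790) = (1/12 + 2 + (-5*1/6 - 3/(6 - 3)))*(-790) = (1/12 + 2 + (-5/6 - 3/3))*(-790) = (1/12 + 2 + (-5/6 - 3*1/3))*(-790) = (1/12 + 2 + (-5/6 - 1))*(-790) = (1/12 + 2 - 11/6)*(-790) = (1/4)*(-790) = -395/2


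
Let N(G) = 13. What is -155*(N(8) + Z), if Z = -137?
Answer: 19220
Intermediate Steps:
-155*(N(8) + Z) = -155*(13 - 137) = -155*(-124) = 19220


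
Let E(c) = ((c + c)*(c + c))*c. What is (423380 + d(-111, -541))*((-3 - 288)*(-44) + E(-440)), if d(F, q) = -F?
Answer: -144293206997236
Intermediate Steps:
E(c) = 4*c³ (E(c) = ((2*c)*(2*c))*c = (4*c²)*c = 4*c³)
(423380 + d(-111, -541))*((-3 - 288)*(-44) + E(-440)) = (423380 - 1*(-111))*((-3 - 288)*(-44) + 4*(-440)³) = (423380 + 111)*(-291*(-44) + 4*(-85184000)) = 423491*(12804 - 340736000) = 423491*(-340723196) = -144293206997236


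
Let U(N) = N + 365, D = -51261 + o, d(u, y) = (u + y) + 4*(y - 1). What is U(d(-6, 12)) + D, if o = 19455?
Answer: -31391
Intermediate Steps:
d(u, y) = -4 + u + 5*y (d(u, y) = (u + y) + 4*(-1 + y) = (u + y) + (-4 + 4*y) = -4 + u + 5*y)
D = -31806 (D = -51261 + 19455 = -31806)
U(N) = 365 + N
U(d(-6, 12)) + D = (365 + (-4 - 6 + 5*12)) - 31806 = (365 + (-4 - 6 + 60)) - 31806 = (365 + 50) - 31806 = 415 - 31806 = -31391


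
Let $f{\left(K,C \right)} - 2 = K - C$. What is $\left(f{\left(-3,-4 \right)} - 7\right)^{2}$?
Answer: $16$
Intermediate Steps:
$f{\left(K,C \right)} = 2 + K - C$ ($f{\left(K,C \right)} = 2 - \left(C - K\right) = 2 + K - C$)
$\left(f{\left(-3,-4 \right)} - 7\right)^{2} = \left(\left(2 - 3 - -4\right) - 7\right)^{2} = \left(\left(2 - 3 + 4\right) - 7\right)^{2} = \left(3 - 7\right)^{2} = \left(-4\right)^{2} = 16$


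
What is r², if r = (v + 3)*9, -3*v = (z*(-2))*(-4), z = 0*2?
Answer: 729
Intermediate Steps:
z = 0
v = 0 (v = -0*(-2)*(-4)/3 = -0*(-4) = -⅓*0 = 0)
r = 27 (r = (0 + 3)*9 = 3*9 = 27)
r² = 27² = 729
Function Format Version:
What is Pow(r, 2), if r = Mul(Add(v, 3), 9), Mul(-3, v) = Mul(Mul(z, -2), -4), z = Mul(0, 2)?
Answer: 729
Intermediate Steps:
z = 0
v = 0 (v = Mul(Rational(-1, 3), Mul(Mul(0, -2), -4)) = Mul(Rational(-1, 3), Mul(0, -4)) = Mul(Rational(-1, 3), 0) = 0)
r = 27 (r = Mul(Add(0, 3), 9) = Mul(3, 9) = 27)
Pow(r, 2) = Pow(27, 2) = 729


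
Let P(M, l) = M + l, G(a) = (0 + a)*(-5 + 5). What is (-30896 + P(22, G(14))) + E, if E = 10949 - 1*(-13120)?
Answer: -6805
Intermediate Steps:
G(a) = 0 (G(a) = a*0 = 0)
E = 24069 (E = 10949 + 13120 = 24069)
(-30896 + P(22, G(14))) + E = (-30896 + (22 + 0)) + 24069 = (-30896 + 22) + 24069 = -30874 + 24069 = -6805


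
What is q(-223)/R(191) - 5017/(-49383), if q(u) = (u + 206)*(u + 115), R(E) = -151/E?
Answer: -17316675341/7456833 ≈ -2322.3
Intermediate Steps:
q(u) = (115 + u)*(206 + u) (q(u) = (206 + u)*(115 + u) = (115 + u)*(206 + u))
q(-223)/R(191) - 5017/(-49383) = (23690 + (-223)² + 321*(-223))/((-151/191)) - 5017/(-49383) = (23690 + 49729 - 71583)/((-151*1/191)) - 5017*(-1/49383) = 1836/(-151/191) + 5017/49383 = 1836*(-191/151) + 5017/49383 = -350676/151 + 5017/49383 = -17316675341/7456833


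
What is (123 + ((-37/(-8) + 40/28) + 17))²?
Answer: 66896041/3136 ≈ 21332.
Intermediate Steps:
(123 + ((-37/(-8) + 40/28) + 17))² = (123 + ((-37*(-⅛) + 40*(1/28)) + 17))² = (123 + ((37/8 + 10/7) + 17))² = (123 + (339/56 + 17))² = (123 + 1291/56)² = (8179/56)² = 66896041/3136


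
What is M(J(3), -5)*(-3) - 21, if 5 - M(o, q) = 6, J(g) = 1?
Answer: -18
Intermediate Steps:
M(o, q) = -1 (M(o, q) = 5 - 1*6 = 5 - 6 = -1)
M(J(3), -5)*(-3) - 21 = -1*(-3) - 21 = 3 - 21 = -18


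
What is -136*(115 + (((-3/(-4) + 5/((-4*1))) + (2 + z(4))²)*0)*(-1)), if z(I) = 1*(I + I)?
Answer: -15640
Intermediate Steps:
z(I) = 2*I (z(I) = 1*(2*I) = 2*I)
-136*(115 + (((-3/(-4) + 5/((-4*1))) + (2 + z(4))²)*0)*(-1)) = -136*(115 + (((-3/(-4) + 5/((-4*1))) + (2 + 2*4)²)*0)*(-1)) = -136*(115 + (((-3*(-¼) + 5/(-4)) + (2 + 8)²)*0)*(-1)) = -136*(115 + (((¾ + 5*(-¼)) + 10²)*0)*(-1)) = -136*(115 + (((¾ - 5/4) + 100)*0)*(-1)) = -136*(115 + ((-½ + 100)*0)*(-1)) = -136*(115 + ((199/2)*0)*(-1)) = -136*(115 + 0*(-1)) = -136*(115 + 0) = -136*115 = -15640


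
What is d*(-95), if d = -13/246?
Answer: 1235/246 ≈ 5.0203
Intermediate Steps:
d = -13/246 (d = -13*1/246 = -13/246 ≈ -0.052846)
d*(-95) = -13/246*(-95) = 1235/246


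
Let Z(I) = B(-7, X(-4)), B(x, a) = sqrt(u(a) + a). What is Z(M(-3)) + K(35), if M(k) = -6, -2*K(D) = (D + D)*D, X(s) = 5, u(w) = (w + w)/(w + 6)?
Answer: -1225 + sqrt(715)/11 ≈ -1222.6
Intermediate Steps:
u(w) = 2*w/(6 + w) (u(w) = (2*w)/(6 + w) = 2*w/(6 + w))
K(D) = -D**2 (K(D) = -(D + D)*D/2 = -2*D*D/2 = -D**2)
B(x, a) = sqrt(a + 2*a/(6 + a)) (B(x, a) = sqrt(2*a/(6 + a) + a) = sqrt(a + 2*a/(6 + a)))
Z(I) = sqrt(715)/11 (Z(I) = sqrt(5*(8 + 5)/(6 + 5)) = sqrt(5*13/11) = sqrt(5*(1/11)*13) = sqrt(65/11) = sqrt(715)/11)
Z(M(-3)) + K(35) = sqrt(715)/11 - 1*35**2 = sqrt(715)/11 - 1*1225 = sqrt(715)/11 - 1225 = -1225 + sqrt(715)/11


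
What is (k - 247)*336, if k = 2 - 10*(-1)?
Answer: -78960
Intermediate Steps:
k = 12 (k = 2 + 10 = 12)
(k - 247)*336 = (12 - 247)*336 = -235*336 = -78960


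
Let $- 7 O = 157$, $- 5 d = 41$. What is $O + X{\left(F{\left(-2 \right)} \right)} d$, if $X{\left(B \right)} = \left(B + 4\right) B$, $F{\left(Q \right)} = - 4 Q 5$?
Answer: $- \frac{101181}{7} \approx -14454.0$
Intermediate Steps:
$F{\left(Q \right)} = - 20 Q$
$X{\left(B \right)} = B \left(4 + B\right)$ ($X{\left(B \right)} = \left(4 + B\right) B = B \left(4 + B\right)$)
$d = - \frac{41}{5}$ ($d = \left(- \frac{1}{5}\right) 41 = - \frac{41}{5} \approx -8.2$)
$O = - \frac{157}{7}$ ($O = \left(- \frac{1}{7}\right) 157 = - \frac{157}{7} \approx -22.429$)
$O + X{\left(F{\left(-2 \right)} \right)} d = - \frac{157}{7} + \left(-20\right) \left(-2\right) \left(4 - -40\right) \left(- \frac{41}{5}\right) = - \frac{157}{7} + 40 \left(4 + 40\right) \left(- \frac{41}{5}\right) = - \frac{157}{7} + 40 \cdot 44 \left(- \frac{41}{5}\right) = - \frac{157}{7} + 1760 \left(- \frac{41}{5}\right) = - \frac{157}{7} - 14432 = - \frac{101181}{7}$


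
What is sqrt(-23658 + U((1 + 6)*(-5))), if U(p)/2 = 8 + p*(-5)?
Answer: 6*I*sqrt(647) ≈ 152.62*I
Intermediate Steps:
U(p) = 16 - 10*p (U(p) = 2*(8 + p*(-5)) = 2*(8 - 5*p) = 16 - 10*p)
sqrt(-23658 + U((1 + 6)*(-5))) = sqrt(-23658 + (16 - 10*(1 + 6)*(-5))) = sqrt(-23658 + (16 - 70*(-5))) = sqrt(-23658 + (16 - 10*(-35))) = sqrt(-23658 + (16 + 350)) = sqrt(-23658 + 366) = sqrt(-23292) = 6*I*sqrt(647)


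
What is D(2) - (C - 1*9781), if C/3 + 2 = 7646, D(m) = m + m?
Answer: -13147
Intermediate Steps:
D(m) = 2*m
C = 22932 (C = -6 + 3*7646 = -6 + 22938 = 22932)
D(2) - (C - 1*9781) = 2*2 - (22932 - 1*9781) = 4 - (22932 - 9781) = 4 - 1*13151 = 4 - 13151 = -13147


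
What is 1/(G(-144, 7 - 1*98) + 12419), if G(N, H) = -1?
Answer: 1/12418 ≈ 8.0528e-5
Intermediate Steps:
1/(G(-144, 7 - 1*98) + 12419) = 1/(-1 + 12419) = 1/12418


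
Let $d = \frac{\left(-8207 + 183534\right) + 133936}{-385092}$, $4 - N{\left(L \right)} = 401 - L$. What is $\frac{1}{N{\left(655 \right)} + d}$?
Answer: $\frac{20268}{5212867} \approx 0.0038881$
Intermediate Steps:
$N{\left(L \right)} = -397 + L$ ($N{\left(L \right)} = 4 - \left(401 - L\right) = 4 + \left(-401 + L\right) = -397 + L$)
$d = - \frac{16277}{20268}$ ($d = \left(175327 + 133936\right) \left(- \frac{1}{385092}\right) = 309263 \left(- \frac{1}{385092}\right) = - \frac{16277}{20268} \approx -0.80309$)
$\frac{1}{N{\left(655 \right)} + d} = \frac{1}{\left(-397 + 655\right) - \frac{16277}{20268}} = \frac{1}{258 - \frac{16277}{20268}} = \frac{1}{\frac{5212867}{20268}} = \frac{20268}{5212867}$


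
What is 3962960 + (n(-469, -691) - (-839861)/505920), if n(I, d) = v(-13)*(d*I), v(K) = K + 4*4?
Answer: 2496815706101/505920 ≈ 4.9352e+6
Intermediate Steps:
v(K) = 16 + K (v(K) = K + 16 = 16 + K)
n(I, d) = 3*I*d (n(I, d) = (16 - 13)*(d*I) = 3*(I*d) = 3*I*d)
3962960 + (n(-469, -691) - (-839861)/505920) = 3962960 + (3*(-469)*(-691) - (-839861)/505920) = 3962960 + (972237 - (-839861)/505920) = 3962960 + (972237 - 1*(-839861/505920)) = 3962960 + (972237 + 839861/505920) = 3962960 + 491874982901/505920 = 2496815706101/505920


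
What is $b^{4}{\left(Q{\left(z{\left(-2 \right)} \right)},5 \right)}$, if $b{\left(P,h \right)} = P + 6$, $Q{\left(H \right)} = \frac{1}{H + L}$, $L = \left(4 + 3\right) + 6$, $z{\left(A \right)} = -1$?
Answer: $\frac{28398241}{20736} \approx 1369.5$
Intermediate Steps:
$L = 13$ ($L = 7 + 6 = 13$)
$Q{\left(H \right)} = \frac{1}{13 + H}$ ($Q{\left(H \right)} = \frac{1}{H + 13} = \frac{1}{13 + H}$)
$b{\left(P,h \right)} = 6 + P$
$b^{4}{\left(Q{\left(z{\left(-2 \right)} \right)},5 \right)} = \left(6 + \frac{1}{13 - 1}\right)^{4} = \left(6 + \frac{1}{12}\right)^{4} = \left(\frac{73}{12}\right)^{4} = \frac{28398241}{20736}$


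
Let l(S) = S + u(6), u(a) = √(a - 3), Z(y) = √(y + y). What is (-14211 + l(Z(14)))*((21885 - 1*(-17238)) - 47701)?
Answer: 121901958 - 17156*√7 - 8578*√3 ≈ 1.2184e+8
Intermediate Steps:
Z(y) = √2*√y (Z(y) = √(2*y) = √2*√y)
u(a) = √(-3 + a)
l(S) = S + √3 (l(S) = S + √(-3 + 6) = S + √3)
(-14211 + l(Z(14)))*((21885 - 1*(-17238)) - 47701) = (-14211 + (√2*√14 + √3))*((21885 - 1*(-17238)) - 47701) = (-14211 + (2*√7 + √3))*((21885 + 17238) - 47701) = (-14211 + (√3 + 2*√7))*(39123 - 47701) = (-14211 + √3 + 2*√7)*(-8578) = 121901958 - 17156*√7 - 8578*√3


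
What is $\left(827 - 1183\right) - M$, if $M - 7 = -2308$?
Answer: $1945$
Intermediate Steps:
$M = -2301$ ($M = 7 - 2308 = -2301$)
$\left(827 - 1183\right) - M = \left(827 - 1183\right) - -2301 = -356 + 2301 = 1945$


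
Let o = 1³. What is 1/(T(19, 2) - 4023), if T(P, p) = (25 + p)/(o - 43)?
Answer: -14/56331 ≈ -0.00024853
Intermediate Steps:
o = 1
T(P, p) = -25/42 - p/42 (T(P, p) = (25 + p)/(1 - 43) = (25 + p)/(-42) = (25 + p)*(-1/42) = -25/42 - p/42)
1/(T(19, 2) - 4023) = 1/((-25/42 - 1/42*2) - 4023) = 1/((-25/42 - 1/21) - 4023) = 1/(-9/14 - 4023) = 1/(-56331/14) = -14/56331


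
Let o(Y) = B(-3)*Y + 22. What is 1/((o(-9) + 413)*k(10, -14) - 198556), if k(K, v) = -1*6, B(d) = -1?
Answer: -1/201220 ≈ -4.9697e-6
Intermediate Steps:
k(K, v) = -6
o(Y) = 22 - Y (o(Y) = -Y + 22 = 22 - Y)
1/((o(-9) + 413)*k(10, -14) - 198556) = 1/(((22 - 1*(-9)) + 413)*(-6) - 198556) = 1/(((22 + 9) + 413)*(-6) - 198556) = 1/((31 + 413)*(-6) - 198556) = 1/(444*(-6) - 198556) = 1/(-2664 - 198556) = 1/(-201220) = -1/201220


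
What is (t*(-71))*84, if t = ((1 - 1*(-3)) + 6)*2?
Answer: -119280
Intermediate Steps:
t = 20 (t = ((1 + 3) + 6)*2 = (4 + 6)*2 = 10*2 = 20)
(t*(-71))*84 = (20*(-71))*84 = -1420*84 = -119280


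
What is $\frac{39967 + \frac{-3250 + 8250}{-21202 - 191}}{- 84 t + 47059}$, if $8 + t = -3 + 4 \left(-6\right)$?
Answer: $\frac{855009031}{1069628607} \approx 0.79935$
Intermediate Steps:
$t = -35$ ($t = -8 + \left(-3 + 4 \left(-6\right)\right) = -8 - 27 = -35$)
$\frac{39967 + \frac{-3250 + 8250}{-21202 - 191}}{- 84 t + 47059} = \frac{39967 + \frac{-3250 + 8250}{-21202 - 191}}{\left(-84\right) \left(-35\right) + 47059} = \frac{39967 + \frac{5000}{-21393}}{2940 + 47059} = \frac{39967 + 5000 \left(- \frac{1}{21393}\right)}{49999} = \left(39967 - \frac{5000}{21393}\right) \frac{1}{49999} = \frac{855009031}{21393} \cdot \frac{1}{49999} = \frac{855009031}{1069628607}$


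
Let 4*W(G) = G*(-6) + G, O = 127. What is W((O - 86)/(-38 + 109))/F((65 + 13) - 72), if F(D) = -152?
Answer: 205/43168 ≈ 0.0047489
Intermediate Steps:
W(G) = -5*G/4 (W(G) = (G*(-6) + G)/4 = (-6*G + G)/4 = (-5*G)/4 = -5*G/4)
W((O - 86)/(-38 + 109))/F((65 + 13) - 72) = -5*(127 - 86)/(4*(-38 + 109))/(-152) = -205/(4*71)*(-1/152) = -5/4*41/71*(-1/152) = -205/284*(-1/152) = 205/43168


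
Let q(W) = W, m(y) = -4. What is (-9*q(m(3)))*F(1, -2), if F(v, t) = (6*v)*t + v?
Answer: -396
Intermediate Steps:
F(v, t) = v + 6*t*v (F(v, t) = 6*t*v + v = v + 6*t*v)
(-9*q(m(3)))*F(1, -2) = (-9*(-4))*(1*(1 + 6*(-2))) = 36*(1*(1 - 12)) = 36*(1*(-11)) = 36*(-11) = -396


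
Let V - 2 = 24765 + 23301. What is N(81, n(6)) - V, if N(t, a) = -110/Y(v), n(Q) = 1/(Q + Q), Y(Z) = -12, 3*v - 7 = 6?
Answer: -288353/6 ≈ -48059.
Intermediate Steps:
v = 13/3 (v = 7/3 + (1/3)*6 = 7/3 + 2 = 13/3 ≈ 4.3333)
V = 48068 (V = 2 + (24765 + 23301) = 2 + 48066 = 48068)
n(Q) = 1/(2*Q)
N(t, a) = 55/6 (N(t, a) = -110/(-12) = -110*(-1/12) = 55/6)
N(81, n(6)) - V = 55/6 - 1*48068 = 55/6 - 48068 = -288353/6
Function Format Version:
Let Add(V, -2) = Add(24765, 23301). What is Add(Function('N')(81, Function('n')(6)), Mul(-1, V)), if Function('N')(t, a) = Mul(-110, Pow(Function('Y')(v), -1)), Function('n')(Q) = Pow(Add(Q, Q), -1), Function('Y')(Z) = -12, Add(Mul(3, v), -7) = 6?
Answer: Rational(-288353, 6) ≈ -48059.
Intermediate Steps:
v = Rational(13, 3) (v = Add(Rational(7, 3), Mul(Rational(1, 3), 6)) = Add(Rational(7, 3), 2) = Rational(13, 3) ≈ 4.3333)
V = 48068 (V = Add(2, Add(24765, 23301)) = Add(2, 48066) = 48068)
Function('n')(Q) = Mul(Rational(1, 2), Pow(Q, -1)) (Function('n')(Q) = Pow(Mul(2, Q), -1) = Mul(Rational(1, 2), Pow(Q, -1)))
Function('N')(t, a) = Rational(55, 6) (Function('N')(t, a) = Mul(-110, Pow(-12, -1)) = Mul(-110, Rational(-1, 12)) = Rational(55, 6))
Add(Function('N')(81, Function('n')(6)), Mul(-1, V)) = Add(Rational(55, 6), Mul(-1, 48068)) = Add(Rational(55, 6), -48068) = Rational(-288353, 6)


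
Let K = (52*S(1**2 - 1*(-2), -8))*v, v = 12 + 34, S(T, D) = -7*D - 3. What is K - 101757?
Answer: 25019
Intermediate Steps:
S(T, D) = -3 - 7*D
v = 46
K = 126776 (K = (52*(-3 - 7*(-8)))*46 = (52*(-3 + 56))*46 = (52*53)*46 = 2756*46 = 126776)
K - 101757 = 126776 - 101757 = 25019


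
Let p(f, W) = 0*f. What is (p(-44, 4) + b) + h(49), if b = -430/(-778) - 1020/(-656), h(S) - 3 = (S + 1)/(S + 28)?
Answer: 28279711/4912292 ≈ 5.7569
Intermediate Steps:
p(f, W) = 0
h(S) = 3 + (1 + S)/(28 + S) (h(S) = 3 + (S + 1)/(S + 28) = 3 + (1 + S)/(28 + S))
b = 134455/63796 (b = -430*(-1/778) - 1020*(-1/656) = 215/389 + 255/164 = 134455/63796 ≈ 2.1076)
(p(-44, 4) + b) + h(49) = (0 + 134455/63796) + (85 + 4*49)/(28 + 49) = 134455/63796 + (85 + 196)/77 = 134455/63796 + (1/77)*281 = 134455/63796 + 281/77 = 28279711/4912292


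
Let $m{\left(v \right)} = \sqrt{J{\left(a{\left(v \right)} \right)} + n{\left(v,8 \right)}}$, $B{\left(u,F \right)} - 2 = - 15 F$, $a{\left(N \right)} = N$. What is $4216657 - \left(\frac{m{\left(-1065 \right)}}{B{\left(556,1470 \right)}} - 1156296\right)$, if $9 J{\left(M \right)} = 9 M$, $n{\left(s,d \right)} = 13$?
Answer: $5372953 + \frac{i \sqrt{263}}{11024} \approx 5.373 \cdot 10^{6} + 0.0014711 i$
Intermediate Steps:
$B{\left(u,F \right)} = 2 - 15 F$
$J{\left(M \right)} = M$ ($J{\left(M \right)} = \frac{9 M}{9} = M$)
$m{\left(v \right)} = \sqrt{13 + v}$ ($m{\left(v \right)} = \sqrt{v + 13} = \sqrt{13 + v}$)
$4216657 - \left(\frac{m{\left(-1065 \right)}}{B{\left(556,1470 \right)}} - 1156296\right) = 4216657 - \left(\frac{\sqrt{13 - 1065}}{2 - 22050} - 1156296\right) = 4216657 - \left(\frac{\sqrt{-1052}}{2 - 22050} - 1156296\right) = 4216657 - \left(\frac{2 i \sqrt{263}}{-22048} - 1156296\right) = 4216657 - \left(2 i \sqrt{263} \left(- \frac{1}{22048}\right) - 1156296\right) = 4216657 - \left(- \frac{i \sqrt{263}}{11024} - 1156296\right) = 4216657 - \left(-1156296 - \frac{i \sqrt{263}}{11024}\right) = 4216657 + \left(1156296 + \frac{i \sqrt{263}}{11024}\right) = 5372953 + \frac{i \sqrt{263}}{11024}$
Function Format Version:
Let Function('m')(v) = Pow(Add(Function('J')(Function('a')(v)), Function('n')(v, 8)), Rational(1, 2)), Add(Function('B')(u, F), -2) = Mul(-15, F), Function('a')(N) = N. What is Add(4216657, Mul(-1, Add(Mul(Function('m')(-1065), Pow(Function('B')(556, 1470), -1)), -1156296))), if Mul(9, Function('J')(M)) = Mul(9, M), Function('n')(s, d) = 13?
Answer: Add(5372953, Mul(Rational(1, 11024), I, Pow(263, Rational(1, 2)))) ≈ Add(5.3730e+6, Mul(0.0014711, I))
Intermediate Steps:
Function('B')(u, F) = Add(2, Mul(-15, F))
Function('J')(M) = M (Function('J')(M) = Mul(Rational(1, 9), Mul(9, M)) = M)
Function('m')(v) = Pow(Add(13, v), Rational(1, 2)) (Function('m')(v) = Pow(Add(v, 13), Rational(1, 2)) = Pow(Add(13, v), Rational(1, 2)))
Add(4216657, Mul(-1, Add(Mul(Function('m')(-1065), Pow(Function('B')(556, 1470), -1)), -1156296))) = Add(4216657, Mul(-1, Add(Mul(Pow(Add(13, -1065), Rational(1, 2)), Pow(Add(2, Mul(-15, 1470)), -1)), -1156296))) = Add(4216657, Mul(-1, Add(Mul(Pow(-1052, Rational(1, 2)), Pow(Add(2, -22050), -1)), -1156296))) = Add(4216657, Mul(-1, Add(Mul(Mul(2, I, Pow(263, Rational(1, 2))), Pow(-22048, -1)), -1156296))) = Add(4216657, Mul(-1, Add(Mul(Mul(2, I, Pow(263, Rational(1, 2))), Rational(-1, 22048)), -1156296))) = Add(4216657, Mul(-1, Add(Mul(Rational(-1, 11024), I, Pow(263, Rational(1, 2))), -1156296))) = Add(4216657, Mul(-1, Add(-1156296, Mul(Rational(-1, 11024), I, Pow(263, Rational(1, 2)))))) = Add(4216657, Add(1156296, Mul(Rational(1, 11024), I, Pow(263, Rational(1, 2))))) = Add(5372953, Mul(Rational(1, 11024), I, Pow(263, Rational(1, 2))))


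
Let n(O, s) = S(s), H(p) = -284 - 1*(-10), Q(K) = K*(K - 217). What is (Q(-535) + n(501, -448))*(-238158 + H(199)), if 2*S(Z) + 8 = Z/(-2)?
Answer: -95951712896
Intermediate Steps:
Q(K) = K*(-217 + K)
H(p) = -274 (H(p) = -284 + 10 = -274)
S(Z) = -4 - Z/4 (S(Z) = -4 + (Z/(-2))/2 = -4 + (Z*(-1/2))/2 = -4 + (-Z/2)/2 = -4 - Z/4)
n(O, s) = -4 - s/4
(Q(-535) + n(501, -448))*(-238158 + H(199)) = (-535*(-217 - 535) + (-4 - 1/4*(-448)))*(-238158 - 274) = (-535*(-752) + (-4 + 112))*(-238432) = (402320 + 108)*(-238432) = 402428*(-238432) = -95951712896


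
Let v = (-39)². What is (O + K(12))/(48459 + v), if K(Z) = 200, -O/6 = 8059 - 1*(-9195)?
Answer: -25831/12495 ≈ -2.0673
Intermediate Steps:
O = -103524 (O = -6*(8059 - 1*(-9195)) = -6*(8059 + 9195) = -6*17254 = -103524)
v = 1521
(O + K(12))/(48459 + v) = (-103524 + 200)/(48459 + 1521) = -103324/49980 = -103324*1/49980 = -25831/12495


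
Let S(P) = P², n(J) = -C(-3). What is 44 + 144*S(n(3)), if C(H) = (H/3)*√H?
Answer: -388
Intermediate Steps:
C(H) = H^(3/2)/3 (C(H) = (H*(⅓))*√H = (H/3)*√H = H^(3/2)/3)
n(J) = I*√3 (n(J) = -(-3)^(3/2)/3 = -(-3*I*√3)/3 = -(-1)*I*√3 = I*√3)
44 + 144*S(n(3)) = 44 + 144*(I*√3)² = 44 + 144*(-3) = 44 - 432 = -388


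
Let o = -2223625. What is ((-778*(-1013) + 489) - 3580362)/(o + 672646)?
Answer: 2791759/1550979 ≈ 1.8000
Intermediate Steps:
((-778*(-1013) + 489) - 3580362)/(o + 672646) = ((-778*(-1013) + 489) - 3580362)/(-2223625 + 672646) = ((788114 + 489) - 3580362)/(-1550979) = (788603 - 3580362)*(-1/1550979) = -2791759*(-1/1550979) = 2791759/1550979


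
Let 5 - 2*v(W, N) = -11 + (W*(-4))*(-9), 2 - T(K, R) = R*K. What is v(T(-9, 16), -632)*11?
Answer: -28820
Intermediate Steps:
T(K, R) = 2 - K*R (T(K, R) = 2 - R*K = 2 - K*R)
v(W, N) = 8 - 18*W (v(W, N) = 5/2 - (-11 + (W*(-4))*(-9))/2 = 5/2 - (-11 - 4*W*(-9))/2 = 5/2 - (-11 + 36*W)/2 = 5/2 + (11/2 - 18*W) = 8 - 18*W)
v(T(-9, 16), -632)*11 = (8 - 18*(2 - 1*(-9)*16))*11 = (8 - 18*(2 + 144))*11 = (8 - 18*146)*11 = (8 - 2628)*11 = -2620*11 = -28820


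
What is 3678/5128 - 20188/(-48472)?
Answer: 17612755/15535276 ≈ 1.1337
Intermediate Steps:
3678/5128 - 20188/(-48472) = 3678*(1/5128) - 20188*(-1/48472) = 1839/2564 + 5047/12118 = 17612755/15535276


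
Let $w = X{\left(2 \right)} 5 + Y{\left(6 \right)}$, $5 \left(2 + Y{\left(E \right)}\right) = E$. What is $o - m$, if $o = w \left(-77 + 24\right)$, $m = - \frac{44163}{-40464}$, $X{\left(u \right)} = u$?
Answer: $- \frac{10985783}{22480} \approx -488.69$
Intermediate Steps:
$Y{\left(E \right)} = -2 + \frac{E}{5}$
$w = \frac{46}{5}$ ($w = 2 \cdot 5 + \left(-2 + \frac{1}{5} \cdot 6\right) = 10 + \left(-2 + \frac{6}{5}\right) = 10 - \frac{4}{5} = \frac{46}{5} \approx 9.2$)
$m = \frac{4907}{4496}$ ($m = \left(-44163\right) \left(- \frac{1}{40464}\right) = \frac{4907}{4496} \approx 1.0914$)
$o = - \frac{2438}{5}$ ($o = \frac{46 \left(-77 + 24\right)}{5} = \frac{46}{5} \left(-53\right) = - \frac{2438}{5} \approx -487.6$)
$o - m = - \frac{2438}{5} - \frac{4907}{4496} = - \frac{10985783}{22480}$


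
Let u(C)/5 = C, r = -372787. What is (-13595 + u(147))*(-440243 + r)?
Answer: 10455565800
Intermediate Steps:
u(C) = 5*C
(-13595 + u(147))*(-440243 + r) = (-13595 + 5*147)*(-440243 - 372787) = (-13595 + 735)*(-813030) = -12860*(-813030) = 10455565800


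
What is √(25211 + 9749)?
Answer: 4*√2185 ≈ 186.98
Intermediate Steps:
√(25211 + 9749) = √34960 = 4*√2185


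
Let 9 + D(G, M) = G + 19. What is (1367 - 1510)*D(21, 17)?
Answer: -4433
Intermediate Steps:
D(G, M) = 10 + G (D(G, M) = -9 + (G + 19) = -9 + (19 + G) = 10 + G)
(1367 - 1510)*D(21, 17) = (1367 - 1510)*(10 + 21) = -143*31 = -4433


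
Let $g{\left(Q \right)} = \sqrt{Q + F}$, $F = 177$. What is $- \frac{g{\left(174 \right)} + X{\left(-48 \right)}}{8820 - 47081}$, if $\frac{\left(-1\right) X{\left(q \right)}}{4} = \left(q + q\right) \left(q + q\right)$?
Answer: $- \frac{36864}{38261} + \frac{3 \sqrt{39}}{38261} \approx -0.963$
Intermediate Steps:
$X{\left(q \right)} = - 16 q^{2}$ ($X{\left(q \right)} = - 4 \left(q + q\right) \left(q + q\right) = - 4 \cdot 2 q 2 q = - 4 \cdot 4 q^{2} = - 16 q^{2}$)
$g{\left(Q \right)} = \sqrt{177 + Q}$ ($g{\left(Q \right)} = \sqrt{Q + 177} = \sqrt{177 + Q}$)
$- \frac{g{\left(174 \right)} + X{\left(-48 \right)}}{8820 - 47081} = - \frac{\sqrt{177 + 174} - 16 \left(-48\right)^{2}}{8820 - 47081} = - \frac{\sqrt{351} - 36864}{-38261} = - \frac{\left(3 \sqrt{39} - 36864\right) \left(-1\right)}{38261} = - \frac{\left(-36864 + 3 \sqrt{39}\right) \left(-1\right)}{38261} = - (\frac{36864}{38261} - \frac{3 \sqrt{39}}{38261}) = - \frac{36864}{38261} + \frac{3 \sqrt{39}}{38261}$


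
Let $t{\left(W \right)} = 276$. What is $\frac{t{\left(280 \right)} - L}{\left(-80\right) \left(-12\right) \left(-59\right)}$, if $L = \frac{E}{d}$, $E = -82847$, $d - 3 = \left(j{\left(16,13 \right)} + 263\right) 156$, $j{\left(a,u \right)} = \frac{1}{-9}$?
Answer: $- \frac{11402619}{2323014080} \approx -0.0049085$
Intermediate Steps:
$j{\left(a,u \right)} = - \frac{1}{9}$
$d = \frac{123041}{3}$ ($d = 3 + \left(- \frac{1}{9} + 263\right) 156 = 3 + \frac{2366}{9} \cdot 156 = 3 + \frac{123032}{3} = \frac{123041}{3} \approx 41014.0$)
$L = - \frac{248541}{123041}$ ($L = - \frac{82847}{\frac{123041}{3}} = \left(-82847\right) \frac{3}{123041} = - \frac{248541}{123041} \approx -2.02$)
$\frac{t{\left(280 \right)} - L}{\left(-80\right) \left(-12\right) \left(-59\right)} = \frac{276 - - \frac{248541}{123041}}{\left(-80\right) \left(-12\right) \left(-59\right)} = \frac{276 + \frac{248541}{123041}}{960 \left(-59\right)} = \frac{34207857}{123041 \left(-56640\right)} = \frac{34207857}{123041} \left(- \frac{1}{56640}\right) = - \frac{11402619}{2323014080}$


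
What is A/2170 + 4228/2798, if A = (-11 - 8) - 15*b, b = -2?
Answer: 4602769/3035830 ≈ 1.5161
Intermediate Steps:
A = 11 (A = (-11 - 8) - 15*(-2) = -19 + 30 = 11)
A/2170 + 4228/2798 = 11/2170 + 4228/2798 = 11*(1/2170) + 4228*(1/2798) = 11/2170 + 2114/1399 = 4602769/3035830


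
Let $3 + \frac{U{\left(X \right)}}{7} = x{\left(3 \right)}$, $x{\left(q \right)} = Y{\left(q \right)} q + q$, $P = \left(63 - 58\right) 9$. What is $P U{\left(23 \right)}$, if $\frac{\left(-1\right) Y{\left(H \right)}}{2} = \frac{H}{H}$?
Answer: $-1890$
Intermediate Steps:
$Y{\left(H \right)} = -2$ ($Y{\left(H \right)} = - 2 \frac{H}{H} = \left(-2\right) 1 = -2$)
$P = 45$ ($P = 5 \cdot 9 = 45$)
$x{\left(q \right)} = - q$ ($x{\left(q \right)} = - 2 q + q = - q$)
$U{\left(X \right)} = -42$ ($U{\left(X \right)} = -21 + 7 \left(\left(-1\right) 3\right) = -21 + 7 \left(-3\right) = -21 - 21 = -42$)
$P U{\left(23 \right)} = 45 \left(-42\right) = -1890$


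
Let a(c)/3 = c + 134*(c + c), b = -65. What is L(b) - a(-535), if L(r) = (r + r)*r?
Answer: 440195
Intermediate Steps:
L(r) = 2*r² (L(r) = (2*r)*r = 2*r²)
a(c) = 807*c (a(c) = 3*(c + 134*(c + c)) = 3*(c + 134*(2*c)) = 3*(c + 268*c) = 3*(269*c) = 807*c)
L(b) - a(-535) = 2*(-65)² - 807*(-535) = 2*4225 - 1*(-431745) = 8450 + 431745 = 440195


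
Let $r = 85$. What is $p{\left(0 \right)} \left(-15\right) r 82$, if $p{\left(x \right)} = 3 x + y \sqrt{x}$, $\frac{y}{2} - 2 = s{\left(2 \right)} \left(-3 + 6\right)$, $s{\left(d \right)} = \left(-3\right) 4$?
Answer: $0$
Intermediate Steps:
$s{\left(d \right)} = -12$
$y = -68$ ($y = 4 + 2 \left(- 12 \left(-3 + 6\right)\right) = 4 + 2 \left(\left(-12\right) 3\right) = 4 + 2 \left(-36\right) = 4 - 72 = -68$)
$p{\left(x \right)} = - 68 \sqrt{x} + 3 x$ ($p{\left(x \right)} = 3 x - 68 \sqrt{x} = - 68 \sqrt{x} + 3 x$)
$p{\left(0 \right)} \left(-15\right) r 82 = \left(- 68 \sqrt{0} + 3 \cdot 0\right) \left(-15\right) 85 \cdot 82 = \left(\left(-68\right) 0 + 0\right) \left(-15\right) 85 \cdot 82 = \left(0 + 0\right) \left(-15\right) 85 \cdot 82 = 0 \left(-15\right) 85 \cdot 82 = 0 \cdot 85 \cdot 82 = 0 \cdot 82 = 0$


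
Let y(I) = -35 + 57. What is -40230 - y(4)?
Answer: -40252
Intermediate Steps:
y(I) = 22
-40230 - y(4) = -40230 - 1*22 = -40230 - 22 = -40252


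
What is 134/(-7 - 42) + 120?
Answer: 5746/49 ≈ 117.27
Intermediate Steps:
134/(-7 - 42) + 120 = 134/(-49) + 120 = 134*(-1/49) + 120 = -134/49 + 120 = 5746/49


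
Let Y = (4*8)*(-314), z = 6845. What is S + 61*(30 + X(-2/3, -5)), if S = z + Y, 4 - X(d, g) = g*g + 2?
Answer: -2776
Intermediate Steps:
Y = -10048 (Y = 32*(-314) = -10048)
X(d, g) = 2 - g**2 (X(d, g) = 4 - (g*g + 2) = 4 - (g**2 + 2) = 4 - (2 + g**2) = 4 + (-2 - g**2) = 2 - g**2)
S = -3203 (S = 6845 - 10048 = -3203)
S + 61*(30 + X(-2/3, -5)) = -3203 + 61*(30 + (2 - 1*(-5)**2)) = -3203 + 61*(30 + (2 - 1*25)) = -3203 + 61*(30 + (2 - 25)) = -3203 + 61*(30 - 23) = -3203 + 61*7 = -3203 + 427 = -2776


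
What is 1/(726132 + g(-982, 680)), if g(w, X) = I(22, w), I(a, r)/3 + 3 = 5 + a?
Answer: 1/726204 ≈ 1.3770e-6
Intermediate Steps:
I(a, r) = 6 + 3*a (I(a, r) = -9 + 3*(5 + a) = -9 + (15 + 3*a) = 6 + 3*a)
g(w, X) = 72 (g(w, X) = 6 + 3*22 = 6 + 66 = 72)
1/(726132 + g(-982, 680)) = 1/(726132 + 72) = 1/726204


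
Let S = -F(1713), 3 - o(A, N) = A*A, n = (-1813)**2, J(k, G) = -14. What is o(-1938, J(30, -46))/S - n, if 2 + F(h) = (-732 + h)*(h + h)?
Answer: -11047183504135/3360904 ≈ -3.2870e+6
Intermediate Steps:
F(h) = -2 + 2*h*(-732 + h) (F(h) = -2 + (-732 + h)*(h + h) = -2 + (-732 + h)*(2*h) = -2 + 2*h*(-732 + h))
n = 3286969
o(A, N) = 3 - A**2 (o(A, N) = 3 - A*A = 3 - A**2)
S = -3360904 (S = -(-2 - 1464*1713 + 2*1713**2) = -(-2 - 2507832 + 2*2934369) = -(-2 - 2507832 + 5868738) = -1*3360904 = -3360904)
o(-1938, J(30, -46))/S - n = (3 - 1*(-1938)**2)/(-3360904) - 1*3286969 = (3 - 1*3755844)*(-1/3360904) - 3286969 = (3 - 3755844)*(-1/3360904) - 3286969 = -3755841*(-1/3360904) - 3286969 = 3755841/3360904 - 3286969 = -11047183504135/3360904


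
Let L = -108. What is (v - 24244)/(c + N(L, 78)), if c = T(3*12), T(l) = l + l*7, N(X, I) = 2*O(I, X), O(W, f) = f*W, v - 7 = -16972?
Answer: 41209/16560 ≈ 2.4885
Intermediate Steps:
v = -16965 (v = 7 - 16972 = -16965)
O(W, f) = W*f
N(X, I) = 2*I*X (N(X, I) = 2*(I*X) = 2*I*X)
T(l) = 8*l (T(l) = l + 7*l = 8*l)
c = 288 (c = 8*(3*12) = 8*36 = 288)
(v - 24244)/(c + N(L, 78)) = (-16965 - 24244)/(288 + 2*78*(-108)) = -41209/(288 - 16848) = -41209/(-16560) = -41209*(-1/16560) = 41209/16560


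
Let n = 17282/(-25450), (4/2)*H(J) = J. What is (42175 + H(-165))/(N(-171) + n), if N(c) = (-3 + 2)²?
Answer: 1071254125/8168 ≈ 1.3115e+5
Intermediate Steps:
H(J) = J/2
n = -8641/12725 (n = 17282*(-1/25450) = -8641/12725 ≈ -0.67906)
N(c) = 1 (N(c) = (-1)² = 1)
(42175 + H(-165))/(N(-171) + n) = (42175 + (½)*(-165))/(1 - 8641/12725) = (42175 - 165/2)/(4084/12725) = (84185/2)*(12725/4084) = 1071254125/8168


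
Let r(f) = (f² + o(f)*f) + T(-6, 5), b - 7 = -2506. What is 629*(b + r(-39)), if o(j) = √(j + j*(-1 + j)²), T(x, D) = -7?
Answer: -619565 - 24531*I*√62439 ≈ -6.1957e+5 - 6.1298e+6*I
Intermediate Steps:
b = -2499 (b = 7 - 2506 = -2499)
r(f) = -7 + f² + f*√(f*(1 + (-1 + f)²)) (r(f) = (f² + √(f*(1 + (-1 + f)²))*f) - 7 = (f² + f*√(f*(1 + (-1 + f)²))) - 7 = -7 + f² + f*√(f*(1 + (-1 + f)²)))
629*(b + r(-39)) = 629*(-2499 + (-7 + (-39)² - 39*I*√39*√(1 + (-1 - 39)²))) = 629*(-2499 + (-7 + 1521 - 39*I*√39*√(1 + (-40)²))) = 629*(-2499 + (-7 + 1521 - 39*I*√39*√(1 + 1600))) = 629*(-2499 + (-7 + 1521 - 39*I*√62439)) = 629*(-2499 + (1514 - 39*I*√62439)) = 629*(-985 - 39*I*√62439) = -619565 - 24531*I*√62439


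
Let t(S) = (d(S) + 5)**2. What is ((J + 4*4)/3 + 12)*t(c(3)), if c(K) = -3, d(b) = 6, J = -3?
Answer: 5929/3 ≈ 1976.3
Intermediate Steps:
t(S) = 121 (t(S) = (6 + 5)**2 = 11**2 = 121)
((J + 4*4)/3 + 12)*t(c(3)) = ((-3 + 4*4)/3 + 12)*121 = ((-3 + 16)*(1/3) + 12)*121 = (13*(1/3) + 12)*121 = (13/3 + 12)*121 = (49/3)*121 = 5929/3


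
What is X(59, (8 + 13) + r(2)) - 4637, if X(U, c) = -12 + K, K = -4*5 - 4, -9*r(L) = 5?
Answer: -4673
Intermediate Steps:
r(L) = -5/9 (r(L) = -1/9*5 = -5/9)
K = -24 (K = -20 - 4 = -24)
X(U, c) = -36 (X(U, c) = -12 - 24 = -36)
X(59, (8 + 13) + r(2)) - 4637 = -36 - 4637 = -4673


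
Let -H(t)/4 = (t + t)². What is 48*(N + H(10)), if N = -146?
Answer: -83808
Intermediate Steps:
H(t) = -16*t² (H(t) = -4*(t + t)² = -4*4*t² = -16*t²)
48*(N + H(10)) = 48*(-146 - 16*10²) = 48*(-146 - 16*100) = 48*(-146 - 1600) = 48*(-1746) = -83808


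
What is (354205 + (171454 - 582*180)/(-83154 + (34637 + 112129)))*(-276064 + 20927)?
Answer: -2874342207363049/31806 ≈ -9.0371e+10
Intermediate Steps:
(354205 + (171454 - 582*180)/(-83154 + (34637 + 112129)))*(-276064 + 20927) = (354205 + (171454 - 104760)/(-83154 + 146766))*(-255137) = (354205 + 66694/63612)*(-255137) = (354205 + 66694*(1/63612))*(-255137) = (354205 + 33347/31806)*(-255137) = (11265877577/31806)*(-255137) = -2874342207363049/31806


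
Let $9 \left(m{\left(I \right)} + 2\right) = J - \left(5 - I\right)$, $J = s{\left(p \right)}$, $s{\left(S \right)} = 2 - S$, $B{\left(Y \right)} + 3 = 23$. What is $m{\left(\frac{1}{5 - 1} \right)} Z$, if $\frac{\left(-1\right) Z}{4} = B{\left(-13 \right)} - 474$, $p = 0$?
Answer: $- \frac{37682}{9} \approx -4186.9$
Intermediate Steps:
$B{\left(Y \right)} = 20$ ($B{\left(Y \right)} = -3 + 23 = 20$)
$J = 2$ ($J = 2 - 0 = 2 + 0 = 2$)
$m{\left(I \right)} = - \frac{7}{3} + \frac{I}{9}$ ($m{\left(I \right)} = -2 + \frac{2 - \left(5 - I\right)}{9} = -2 + \frac{2 + \left(-5 + I\right)}{9} = -2 + \frac{-3 + I}{9} = -2 + \left(- \frac{1}{3} + \frac{I}{9}\right) = - \frac{7}{3} + \frac{I}{9}$)
$Z = 1816$ ($Z = - 4 \left(20 - 474\right) = \left(-4\right) \left(-454\right) = 1816$)
$m{\left(\frac{1}{5 - 1} \right)} Z = \left(- \frac{7}{3} + \frac{1}{9 \left(5 - 1\right)}\right) 1816 = \left(- \frac{7}{3} + \frac{1}{9 \cdot 4}\right) 1816 = \left(- \frac{7}{3} + \frac{1}{9} \cdot \frac{1}{4}\right) 1816 = \left(- \frac{7}{3} + \frac{1}{36}\right) 1816 = \left(- \frac{83}{36}\right) 1816 = - \frac{37682}{9}$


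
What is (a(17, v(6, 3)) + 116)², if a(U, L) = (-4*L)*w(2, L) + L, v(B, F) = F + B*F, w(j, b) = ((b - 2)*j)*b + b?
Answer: 4714058281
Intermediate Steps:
w(j, b) = b + b*j*(-2 + b) (w(j, b) = ((-2 + b)*j)*b + b = (j*(-2 + b))*b + b = b*j*(-2 + b) + b = b + b*j*(-2 + b))
a(U, L) = L - 4*L²*(-3 + 2*L) (a(U, L) = (-4*L)*(L*(1 - 2*2 + L*2)) + L = (-4*L)*(L*(1 - 4 + 2*L)) + L = (-4*L)*(L*(-3 + 2*L)) + L = -4*L²*(-3 + 2*L) + L = L - 4*L²*(-3 + 2*L))
(a(17, v(6, 3)) + 116)² = ((3*(1 + 6))*(1 - 8*9*(1 + 6)² + 12*(3*(1 + 6))) + 116)² = ((3*7)*(1 - 8*(3*7)² + 12*(3*7)) + 116)² = (21*(1 - 8*21² + 12*21) + 116)² = (21*(1 - 8*441 + 252) + 116)² = (21*(1 - 3528 + 252) + 116)² = (21*(-3275) + 116)² = (-68775 + 116)² = (-68659)² = 4714058281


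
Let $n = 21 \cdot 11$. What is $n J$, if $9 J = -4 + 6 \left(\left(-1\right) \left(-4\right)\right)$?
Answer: $\frac{1540}{3} \approx 513.33$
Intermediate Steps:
$J = \frac{20}{9}$ ($J = \frac{-4 + 6 \left(\left(-1\right) \left(-4\right)\right)}{9} = \frac{-4 + 6 \cdot 4}{9} = \frac{-4 + 24}{9} = \frac{1}{9} \cdot 20 = \frac{20}{9} \approx 2.2222$)
$n = 231$
$n J = 231 \cdot \frac{20}{9} = \frac{1540}{3}$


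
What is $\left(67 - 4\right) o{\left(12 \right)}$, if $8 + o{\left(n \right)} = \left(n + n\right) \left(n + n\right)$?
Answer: $35784$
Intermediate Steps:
$o{\left(n \right)} = -8 + 4 n^{2}$ ($o{\left(n \right)} = -8 + \left(n + n\right) \left(n + n\right) = -8 + 2 n 2 n = -8 + 4 n^{2}$)
$\left(67 - 4\right) o{\left(12 \right)} = \left(67 - 4\right) \left(-8 + 4 \cdot 12^{2}\right) = 63 \left(-8 + 4 \cdot 144\right) = 63 \left(-8 + 576\right) = 63 \cdot 568 = 35784$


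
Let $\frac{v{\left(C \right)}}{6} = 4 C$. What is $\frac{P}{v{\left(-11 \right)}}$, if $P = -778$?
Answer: $\frac{389}{132} \approx 2.947$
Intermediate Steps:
$v{\left(C \right)} = 24 C$ ($v{\left(C \right)} = 6 \cdot 4 C = 24 C$)
$\frac{P}{v{\left(-11 \right)}} = - \frac{778}{24 \left(-11\right)} = - \frac{778}{-264} = \left(-778\right) \left(- \frac{1}{264}\right) = \frac{389}{132}$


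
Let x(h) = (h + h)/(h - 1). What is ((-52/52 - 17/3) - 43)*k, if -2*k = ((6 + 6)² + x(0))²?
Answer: 514944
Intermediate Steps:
x(h) = 2*h/(-1 + h) (x(h) = (2*h)/(-1 + h) = 2*h/(-1 + h))
k = -10368 (k = -((6 + 6)² + 2*0/(-1 + 0))²/2 = -(12² + 2*0/(-1))²/2 = -(144 + 2*0*(-1))²/2 = -(144 + 0)²/2 = -½*144² = -½*20736 = -10368)
((-52/52 - 17/3) - 43)*k = ((-52/52 - 17/3) - 43)*(-10368) = ((-52*1/52 - 17*⅓) - 43)*(-10368) = ((-1 - 17/3) - 43)*(-10368) = (-20/3 - 43)*(-10368) = -149/3*(-10368) = 514944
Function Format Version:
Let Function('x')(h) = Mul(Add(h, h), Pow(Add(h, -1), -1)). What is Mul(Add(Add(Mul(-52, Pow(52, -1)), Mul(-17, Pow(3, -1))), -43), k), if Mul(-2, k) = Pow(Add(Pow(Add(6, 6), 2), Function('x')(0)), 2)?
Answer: 514944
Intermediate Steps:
Function('x')(h) = Mul(2, h, Pow(Add(-1, h), -1)) (Function('x')(h) = Mul(Mul(2, h), Pow(Add(-1, h), -1)) = Mul(2, h, Pow(Add(-1, h), -1)))
k = -10368 (k = Mul(Rational(-1, 2), Pow(Add(Pow(Add(6, 6), 2), Mul(2, 0, Pow(Add(-1, 0), -1))), 2)) = Mul(Rational(-1, 2), Pow(Add(Pow(12, 2), Mul(2, 0, Pow(-1, -1))), 2)) = Mul(Rational(-1, 2), Pow(Add(144, Mul(2, 0, -1)), 2)) = Mul(Rational(-1, 2), Pow(Add(144, 0), 2)) = Mul(Rational(-1, 2), Pow(144, 2)) = Mul(Rational(-1, 2), 20736) = -10368)
Mul(Add(Add(Mul(-52, Pow(52, -1)), Mul(-17, Pow(3, -1))), -43), k) = Mul(Add(Add(Mul(-52, Pow(52, -1)), Mul(-17, Pow(3, -1))), -43), -10368) = Mul(Add(Add(Mul(-52, Rational(1, 52)), Mul(-17, Rational(1, 3))), -43), -10368) = Mul(Add(Add(-1, Rational(-17, 3)), -43), -10368) = Mul(Add(Rational(-20, 3), -43), -10368) = Mul(Rational(-149, 3), -10368) = 514944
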